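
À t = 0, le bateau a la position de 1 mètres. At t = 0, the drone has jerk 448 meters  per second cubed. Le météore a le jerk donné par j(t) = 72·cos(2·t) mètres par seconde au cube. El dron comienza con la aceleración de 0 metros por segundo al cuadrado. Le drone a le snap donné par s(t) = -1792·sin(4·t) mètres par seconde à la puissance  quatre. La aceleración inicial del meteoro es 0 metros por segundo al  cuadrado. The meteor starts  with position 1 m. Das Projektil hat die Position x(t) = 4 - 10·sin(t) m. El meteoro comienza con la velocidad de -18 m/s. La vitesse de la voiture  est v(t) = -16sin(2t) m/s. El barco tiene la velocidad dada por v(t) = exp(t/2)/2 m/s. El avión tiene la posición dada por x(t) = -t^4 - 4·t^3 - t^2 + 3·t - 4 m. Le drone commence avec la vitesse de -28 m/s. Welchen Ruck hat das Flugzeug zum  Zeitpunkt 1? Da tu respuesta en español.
Debemos derivar nuestra ecuación de la posición x(t) = -t^4 - 4·t^3 - t^2 + 3·t - 4 3 veces. Derivando la posición, obtenemos la velocidad: v(t) = -4·t^3 - 12·t^2 - 2·t + 3. Tomando d/dt de v(t), encontramos a(t) = -12·t^2 - 24·t - 2. Derivando la aceleración, obtenemos la sacudida: j(t) = -24·t - 24. De la ecuación de la sacudida j(t) = -24·t - 24, sustituimos t = 1 para obtener j = -48.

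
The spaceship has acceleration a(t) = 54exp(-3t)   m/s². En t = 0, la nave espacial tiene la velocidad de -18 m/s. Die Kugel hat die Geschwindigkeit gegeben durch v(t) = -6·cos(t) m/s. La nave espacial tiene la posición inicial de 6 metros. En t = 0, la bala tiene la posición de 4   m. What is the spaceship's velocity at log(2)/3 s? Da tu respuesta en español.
Necesitamos integrar nuestra ecuación de la aceleración a(t) = 54·exp(-3·t) 1 vez. Tomando ∫a(t)dt y aplicando v(0) = -18, encontramos v(t) = -18·exp(-3·t). De la ecuación de la velocidad v(t) = -18·exp(-3·t), sustituimos t = log(2)/3 para obtener v = -9.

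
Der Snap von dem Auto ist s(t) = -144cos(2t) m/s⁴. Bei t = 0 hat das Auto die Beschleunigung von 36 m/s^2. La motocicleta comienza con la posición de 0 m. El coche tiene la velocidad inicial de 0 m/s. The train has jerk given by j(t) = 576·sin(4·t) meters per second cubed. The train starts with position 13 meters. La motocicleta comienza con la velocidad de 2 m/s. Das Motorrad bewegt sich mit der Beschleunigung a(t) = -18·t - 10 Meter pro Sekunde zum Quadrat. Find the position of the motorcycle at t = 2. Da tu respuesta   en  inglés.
We need to integrate our acceleration equation a(t) = -18·t - 10 2 times. The integral of acceleration, with v(0) = 2, gives velocity: v(t) = -9·t^2 - 10·t + 2. The antiderivative of velocity is position. Using x(0) = 0, we get x(t) = -3·t^3 - 5·t^2 + 2·t. From the given position equation x(t) = -3·t^3 - 5·t^2 + 2·t, we substitute t = 2 to get x = -40.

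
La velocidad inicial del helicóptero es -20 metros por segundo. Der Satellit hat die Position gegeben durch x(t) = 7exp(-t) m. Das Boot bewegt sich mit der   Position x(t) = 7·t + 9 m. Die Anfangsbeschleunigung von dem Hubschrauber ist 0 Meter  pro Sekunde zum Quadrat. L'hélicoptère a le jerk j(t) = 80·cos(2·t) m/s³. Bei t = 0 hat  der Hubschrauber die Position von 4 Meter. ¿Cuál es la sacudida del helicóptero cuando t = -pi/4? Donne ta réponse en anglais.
From the given jerk equation j(t) = 80·cos(2·t), we substitute t = -pi/4 to get j = 0.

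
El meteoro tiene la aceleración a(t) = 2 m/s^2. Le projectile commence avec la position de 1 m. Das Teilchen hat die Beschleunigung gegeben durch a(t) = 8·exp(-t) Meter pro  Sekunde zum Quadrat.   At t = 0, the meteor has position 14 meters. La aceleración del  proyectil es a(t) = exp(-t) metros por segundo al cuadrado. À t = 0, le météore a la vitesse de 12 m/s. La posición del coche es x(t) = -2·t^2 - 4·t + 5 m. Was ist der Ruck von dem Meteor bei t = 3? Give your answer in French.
Nous devons dériver notre équation de l'accélération a(t) = 2 1 fois. En dérivant l'accélération, nous obtenons le jerk: j(t) = 0. Nous avons le jerk j(t) = 0. En substituant t = 3: j(3) = 0.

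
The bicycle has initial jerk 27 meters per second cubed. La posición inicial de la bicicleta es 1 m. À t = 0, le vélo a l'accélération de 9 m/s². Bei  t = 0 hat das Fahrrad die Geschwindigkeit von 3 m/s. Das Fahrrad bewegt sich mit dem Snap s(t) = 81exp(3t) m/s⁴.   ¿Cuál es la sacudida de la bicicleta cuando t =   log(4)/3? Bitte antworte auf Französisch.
En partant du snap s(t) = 81·exp(3·t), nous prenons 1 intégrale. En intégrant le snap et en utilisant la condition initiale j(0) = 27, nous obtenons j(t) = 27·exp(3·t). Nous avons le jerk j(t) = 27·exp(3·t). En substituant t = log(4)/3: j(log(4)/3) = 108.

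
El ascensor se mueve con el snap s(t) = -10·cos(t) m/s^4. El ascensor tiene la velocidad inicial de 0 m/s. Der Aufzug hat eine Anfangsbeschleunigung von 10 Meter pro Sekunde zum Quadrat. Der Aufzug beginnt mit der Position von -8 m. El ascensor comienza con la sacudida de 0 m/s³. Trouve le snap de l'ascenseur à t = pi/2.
De l'équation du snap s(t) = -10·cos(t), nous substituons t = pi/2 pour obtenir s = 0.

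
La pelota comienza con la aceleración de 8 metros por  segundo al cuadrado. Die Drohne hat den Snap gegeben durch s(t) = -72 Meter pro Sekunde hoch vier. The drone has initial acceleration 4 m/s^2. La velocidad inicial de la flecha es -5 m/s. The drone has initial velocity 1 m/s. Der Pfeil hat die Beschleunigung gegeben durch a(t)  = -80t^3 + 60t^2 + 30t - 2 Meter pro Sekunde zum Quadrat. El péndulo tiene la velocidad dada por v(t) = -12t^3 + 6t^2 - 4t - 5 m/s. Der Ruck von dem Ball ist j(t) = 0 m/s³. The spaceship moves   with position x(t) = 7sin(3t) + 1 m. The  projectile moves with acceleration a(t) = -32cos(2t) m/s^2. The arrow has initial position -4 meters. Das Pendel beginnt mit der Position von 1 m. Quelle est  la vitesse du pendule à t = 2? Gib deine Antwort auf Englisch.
Using v(t) = -12·t^3 + 6·t^2 - 4·t - 5 and substituting t = 2, we find v = -85.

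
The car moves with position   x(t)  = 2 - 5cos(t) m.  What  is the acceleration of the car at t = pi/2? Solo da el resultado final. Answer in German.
Die Antwort ist 0.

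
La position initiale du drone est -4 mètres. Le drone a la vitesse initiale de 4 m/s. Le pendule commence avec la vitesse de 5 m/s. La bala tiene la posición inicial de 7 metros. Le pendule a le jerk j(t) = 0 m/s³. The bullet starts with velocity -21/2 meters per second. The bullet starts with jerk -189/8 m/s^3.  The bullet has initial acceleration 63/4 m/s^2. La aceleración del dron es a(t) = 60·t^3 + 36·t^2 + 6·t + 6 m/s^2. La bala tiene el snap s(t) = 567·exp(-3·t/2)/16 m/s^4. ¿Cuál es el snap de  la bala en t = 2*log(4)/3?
De la ecuación del snap s(t) = 567·exp(-3·t/2)/16, sustituimos t = 2*log(4)/3 para obtener s = 567/64.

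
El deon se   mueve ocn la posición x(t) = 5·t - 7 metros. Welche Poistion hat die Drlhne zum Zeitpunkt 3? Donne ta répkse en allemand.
Mit x(t) = 5·t - 7 und Einsetzen von t = 3, finden wir x = 8.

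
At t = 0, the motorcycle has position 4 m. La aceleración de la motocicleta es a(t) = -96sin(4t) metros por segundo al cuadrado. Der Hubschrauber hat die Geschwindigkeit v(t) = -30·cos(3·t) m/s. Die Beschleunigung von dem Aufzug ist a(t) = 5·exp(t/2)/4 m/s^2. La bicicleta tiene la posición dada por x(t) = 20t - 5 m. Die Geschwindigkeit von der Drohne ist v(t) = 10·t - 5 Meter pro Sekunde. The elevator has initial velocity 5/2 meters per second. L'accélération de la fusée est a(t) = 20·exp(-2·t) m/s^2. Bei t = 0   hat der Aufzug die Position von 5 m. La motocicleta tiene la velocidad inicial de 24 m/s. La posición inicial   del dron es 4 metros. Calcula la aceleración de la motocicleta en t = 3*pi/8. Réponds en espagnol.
Usando a(t) = -96·sin(4·t) y sustituyendo t = 3*pi/8, encontramos a = 96.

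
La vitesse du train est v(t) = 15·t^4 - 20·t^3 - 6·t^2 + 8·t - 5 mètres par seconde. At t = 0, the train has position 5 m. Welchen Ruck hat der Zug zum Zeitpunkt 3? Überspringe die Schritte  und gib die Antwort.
Der Ruck bei t = 3 ist j = 1248.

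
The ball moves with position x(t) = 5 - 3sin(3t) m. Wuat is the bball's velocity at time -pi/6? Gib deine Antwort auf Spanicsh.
Para resolver esto, necesitamos tomar 1 derivada de nuestra ecuación de la posición x(t) = 5 - 3·sin(3·t). La derivada de la posición da la velocidad: v(t) = -9·cos(3·t). Tenemos la velocidad v(t) = -9·cos(3·t). Sustituyendo t = -pi/6: v(-pi/6) = 0.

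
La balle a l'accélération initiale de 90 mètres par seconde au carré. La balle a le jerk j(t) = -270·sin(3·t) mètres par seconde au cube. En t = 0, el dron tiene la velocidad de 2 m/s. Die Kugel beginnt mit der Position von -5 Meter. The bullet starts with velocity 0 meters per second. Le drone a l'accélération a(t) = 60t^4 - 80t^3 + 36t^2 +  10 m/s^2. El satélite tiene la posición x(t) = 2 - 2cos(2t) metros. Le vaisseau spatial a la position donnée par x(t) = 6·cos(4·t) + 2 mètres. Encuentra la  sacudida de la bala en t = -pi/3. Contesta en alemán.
Aus der Gleichung für den Ruck j(t) = -270·sin(3·t), setzen wir t = -pi/3 ein und erhalten j = 0.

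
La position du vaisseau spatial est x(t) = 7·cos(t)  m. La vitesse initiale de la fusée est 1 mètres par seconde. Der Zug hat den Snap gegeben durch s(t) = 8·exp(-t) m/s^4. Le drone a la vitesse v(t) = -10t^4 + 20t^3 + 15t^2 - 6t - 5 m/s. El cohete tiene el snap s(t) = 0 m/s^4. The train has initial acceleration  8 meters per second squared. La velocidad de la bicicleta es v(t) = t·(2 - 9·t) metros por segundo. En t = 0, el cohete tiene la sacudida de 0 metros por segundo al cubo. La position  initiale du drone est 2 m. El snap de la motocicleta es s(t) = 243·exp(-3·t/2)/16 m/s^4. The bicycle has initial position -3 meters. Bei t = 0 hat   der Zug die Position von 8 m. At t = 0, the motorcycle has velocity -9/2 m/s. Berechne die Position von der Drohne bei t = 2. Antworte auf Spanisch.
Debemos encontrar la integral de nuestra ecuación de la velocidad v(t) = -10·t^4 + 20·t^3 + 15·t^2 - 6·t - 5 1 vez. La integral de la velocidad es la posición. Usando x(0) = 2, obtenemos x(t) = -2·t^5 + 5·t^4 + 5·t^3 - 3·t^2 - 5·t + 2. Tenemos la posición x(t) = -2·t^5 + 5·t^4 + 5·t^3 - 3·t^2 - 5·t + 2. Sustituyendo t = 2: x(2) = 36.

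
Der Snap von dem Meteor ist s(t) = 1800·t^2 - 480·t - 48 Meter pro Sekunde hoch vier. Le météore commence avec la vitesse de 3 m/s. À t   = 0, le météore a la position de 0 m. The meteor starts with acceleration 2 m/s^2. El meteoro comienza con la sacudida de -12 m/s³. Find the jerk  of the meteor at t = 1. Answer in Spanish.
Debemos encontrar la integral de nuestra ecuación del snap s(t) = 1800·t^2 - 480·t - 48 1 vez. Integrando el snap y usando la condición inicial j(0) = -12, obtenemos j(t) = 600·t^3 - 240·t^2 - 48·t - 12. Usando j(t) = 600·t^3 - 240·t^2 - 48·t - 12 y sustituyendo t = 1, encontramos j = 300.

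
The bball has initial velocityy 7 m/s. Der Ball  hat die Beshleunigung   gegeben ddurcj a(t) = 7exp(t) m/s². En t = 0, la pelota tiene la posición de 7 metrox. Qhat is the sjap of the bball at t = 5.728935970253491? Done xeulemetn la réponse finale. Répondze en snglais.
The answer is 2153.49227931716.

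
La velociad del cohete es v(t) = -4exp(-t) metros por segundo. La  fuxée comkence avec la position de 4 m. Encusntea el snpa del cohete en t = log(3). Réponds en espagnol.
Debemos derivar nuestra ecuación de la velocidad v(t) = -4·exp(-t) 3 veces. Derivando la velocidad, obtenemos la aceleración: a(t) = 4·exp(-t). La derivada de la aceleración da la sacudida: j(t) = -4·exp(-t). Derivando la sacudida, obtenemos el snap: s(t) = 4·exp(-t). Usando s(t) = 4·exp(-t) y sustituyendo t = log(3), encontramos s = 4/3.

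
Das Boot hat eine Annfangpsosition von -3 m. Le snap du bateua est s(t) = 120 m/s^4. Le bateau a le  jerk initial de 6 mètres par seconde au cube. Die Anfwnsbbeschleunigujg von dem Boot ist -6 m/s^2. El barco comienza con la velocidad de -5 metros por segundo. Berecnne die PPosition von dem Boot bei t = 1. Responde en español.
Partiendo del snap s(t) = 120, tomamos 4 integrales. Tomando ∫s(t)dt y aplicando j(0) = 6, encontramos j(t) = 120·t + 6. Tomando ∫j(t)dt y aplicando a(0) = -6, encontramos a(t) = 60·t^2 + 6·t - 6. Tomando ∫a(t)dt y aplicando v(0) = -5, encontramos v(t) = 20·t^3 + 3·t^2 - 6·t - 5. La integral de la velocidad, con x(0) = -3, da la posición: x(t) = 5·t^4 + t^3 - 3·t^2 - 5·t - 3. De la ecuación de la posición x(t) = 5·t^4 + t^3 - 3·t^2 - 5·t - 3, sustituimos t = 1 para obtener x = -5.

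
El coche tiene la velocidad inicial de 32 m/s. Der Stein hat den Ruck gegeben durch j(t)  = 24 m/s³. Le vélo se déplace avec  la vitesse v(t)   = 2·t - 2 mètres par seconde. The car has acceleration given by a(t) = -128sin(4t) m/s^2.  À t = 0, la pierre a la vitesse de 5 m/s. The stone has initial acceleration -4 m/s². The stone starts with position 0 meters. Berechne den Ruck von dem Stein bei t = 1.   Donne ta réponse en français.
Nous avons le jerk j(t) = 24. En substituant t = 1: j(1) = 24.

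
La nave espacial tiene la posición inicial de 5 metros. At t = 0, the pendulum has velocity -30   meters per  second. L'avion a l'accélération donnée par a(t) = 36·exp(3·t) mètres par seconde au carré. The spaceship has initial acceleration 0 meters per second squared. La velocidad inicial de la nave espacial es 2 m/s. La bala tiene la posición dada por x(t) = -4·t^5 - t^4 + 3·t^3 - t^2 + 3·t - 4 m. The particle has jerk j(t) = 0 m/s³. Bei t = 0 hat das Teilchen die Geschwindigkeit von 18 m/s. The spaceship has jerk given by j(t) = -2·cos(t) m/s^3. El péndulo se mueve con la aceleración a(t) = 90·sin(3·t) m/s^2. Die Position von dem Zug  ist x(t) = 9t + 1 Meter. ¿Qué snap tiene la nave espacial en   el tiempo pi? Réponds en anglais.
We must differentiate our jerk equation j(t) = -2·cos(t) 1 time. Differentiating jerk, we get snap: s(t) = 2·sin(t). From the given snap equation s(t) = 2·sin(t), we substitute t = pi to get s = 0.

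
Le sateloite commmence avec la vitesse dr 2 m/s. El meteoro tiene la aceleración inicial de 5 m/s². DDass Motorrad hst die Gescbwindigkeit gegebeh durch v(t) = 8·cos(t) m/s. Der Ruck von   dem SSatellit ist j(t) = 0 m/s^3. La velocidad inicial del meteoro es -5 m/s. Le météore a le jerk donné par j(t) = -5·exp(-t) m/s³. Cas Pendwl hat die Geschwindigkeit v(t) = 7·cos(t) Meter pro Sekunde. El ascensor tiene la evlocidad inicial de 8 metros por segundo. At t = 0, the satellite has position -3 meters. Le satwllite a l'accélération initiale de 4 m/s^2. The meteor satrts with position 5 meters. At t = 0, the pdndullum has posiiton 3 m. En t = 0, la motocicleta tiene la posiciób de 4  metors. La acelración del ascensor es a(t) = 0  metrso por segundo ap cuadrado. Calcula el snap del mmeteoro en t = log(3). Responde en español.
Debemos derivar nuestra ecuación de la sacudida j(t) = -5·exp(-t) 1 vez. Tomando d/dt de j(t), encontramos s(t) = 5·exp(-t). De la ecuación del snap s(t) = 5·exp(-t), sustituimos t = log(3) para obtener s = 5/3.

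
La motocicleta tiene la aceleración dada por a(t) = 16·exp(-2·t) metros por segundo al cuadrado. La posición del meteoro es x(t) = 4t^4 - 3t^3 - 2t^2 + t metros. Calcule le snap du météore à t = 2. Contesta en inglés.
We must differentiate our position equation x(t) = 4·t^4 - 3·t^3 - 2·t^2 + t 4 times. Taking d/dt of x(t), we find v(t) = 16·t^3 - 9·t^2 - 4·t + 1. Taking d/dt of v(t), we find a(t) = 48·t^2 - 18·t - 4. Taking d/dt of a(t), we find j(t) = 96·t - 18. Taking d/dt of j(t), we find s(t) = 96. Using s(t) = 96 and substituting t = 2, we find s = 96.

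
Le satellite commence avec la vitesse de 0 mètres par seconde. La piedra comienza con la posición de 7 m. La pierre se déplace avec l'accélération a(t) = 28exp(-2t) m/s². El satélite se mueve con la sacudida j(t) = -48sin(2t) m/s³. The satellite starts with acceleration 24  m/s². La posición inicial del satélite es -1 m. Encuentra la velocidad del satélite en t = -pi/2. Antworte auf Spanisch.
Partiendo de la sacudida j(t) = -48·sin(2·t), tomamos 2 antiderivadas. La integral de la sacudida, con a(0) = 24, da la aceleración: a(t) = 24·cos(2·t). La antiderivada de la aceleración, con v(0) = 0, da la velocidad: v(t) = 12·sin(2·t). De la ecuación de la velocidad v(t) = 12·sin(2·t), sustituimos t = -pi/2 para obtener v = 0.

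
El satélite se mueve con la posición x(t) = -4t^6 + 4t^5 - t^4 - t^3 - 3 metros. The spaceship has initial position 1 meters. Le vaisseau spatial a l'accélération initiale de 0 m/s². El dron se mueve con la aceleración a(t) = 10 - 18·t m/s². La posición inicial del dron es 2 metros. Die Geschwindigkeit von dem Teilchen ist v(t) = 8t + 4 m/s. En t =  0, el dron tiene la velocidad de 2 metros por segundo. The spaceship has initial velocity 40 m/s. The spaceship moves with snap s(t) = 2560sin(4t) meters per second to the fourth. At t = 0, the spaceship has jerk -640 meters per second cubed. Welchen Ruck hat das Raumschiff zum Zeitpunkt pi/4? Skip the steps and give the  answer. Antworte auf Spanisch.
j(pi/4) = 640.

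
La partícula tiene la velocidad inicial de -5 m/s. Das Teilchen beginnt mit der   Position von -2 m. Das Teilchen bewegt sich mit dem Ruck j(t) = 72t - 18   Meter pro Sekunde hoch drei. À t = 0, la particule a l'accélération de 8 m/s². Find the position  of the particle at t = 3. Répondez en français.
Pour résoudre ceci, nous devons prendre 3 intégrales de notre équation du jerk j(t) = 72·t - 18. L'intégrale du jerk, avec a(0) = 8, donne l'accélération: a(t) = 36·t^2 - 18·t + 8. L'intégrale de l'accélération, avec v(0) = -5, donne la vitesse: v(t) = 12·t^3 - 9·t^2 + 8·t - 5. En prenant ∫v(t)dt et en appliquant x(0) = -2, nous trouvons x(t) = 3·t^4 - 3·t^3 + 4·t^2 - 5·t - 2. En utilisant x(t) = 3·t^4 - 3·t^3 + 4·t^2 - 5·t - 2 et en substituant t = 3, nous trouvons x = 181.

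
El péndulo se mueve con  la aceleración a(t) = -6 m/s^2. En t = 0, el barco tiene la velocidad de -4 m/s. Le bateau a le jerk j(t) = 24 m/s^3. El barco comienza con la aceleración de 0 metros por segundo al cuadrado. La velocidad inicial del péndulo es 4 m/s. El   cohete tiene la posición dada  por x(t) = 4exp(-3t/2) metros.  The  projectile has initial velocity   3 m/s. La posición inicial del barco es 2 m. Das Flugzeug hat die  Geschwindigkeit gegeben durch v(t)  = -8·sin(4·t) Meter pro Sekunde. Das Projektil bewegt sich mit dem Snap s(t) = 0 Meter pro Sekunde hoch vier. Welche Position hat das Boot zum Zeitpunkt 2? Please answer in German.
Wir müssen das Integral unserer Gleichung für den Ruck j(t) = 24 3-mal finden. Die Stammfunktion von dem Ruck ist die Beschleunigung. Mit a(0) = 0 erhalten wir a(t) = 24·t. Mit ∫a(t)dt und Anwendung von v(0) = -4, finden wir v(t) = 12·t^2 - 4. Mit ∫v(t)dt und Anwendung von x(0) = 2, finden wir x(t) = 4·t^3 - 4·t + 2. Wir haben die Position x(t) = 4·t^3 - 4·t + 2. Durch Einsetzen von t = 2: x(2) = 26.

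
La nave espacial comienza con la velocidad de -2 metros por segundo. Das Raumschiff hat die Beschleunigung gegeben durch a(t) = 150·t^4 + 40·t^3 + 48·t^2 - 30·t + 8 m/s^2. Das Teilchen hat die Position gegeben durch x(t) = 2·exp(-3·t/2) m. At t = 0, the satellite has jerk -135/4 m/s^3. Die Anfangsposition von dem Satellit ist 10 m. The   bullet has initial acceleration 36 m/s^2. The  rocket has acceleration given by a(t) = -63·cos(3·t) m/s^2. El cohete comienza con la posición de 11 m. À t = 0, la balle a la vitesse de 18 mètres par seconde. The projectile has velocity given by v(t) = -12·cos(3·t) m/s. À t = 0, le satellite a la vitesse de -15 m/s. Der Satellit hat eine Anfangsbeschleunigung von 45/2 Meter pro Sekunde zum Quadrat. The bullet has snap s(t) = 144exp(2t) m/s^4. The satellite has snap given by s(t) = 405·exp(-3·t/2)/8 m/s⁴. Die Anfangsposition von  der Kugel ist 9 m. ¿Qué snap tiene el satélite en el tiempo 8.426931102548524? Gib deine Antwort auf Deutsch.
Aus der Gleichung für den Snap s(t) = 405·exp(-3·t/2)/8, setzen wir t = 8.426931102548524 ein und erhalten s = 0.000163949660013554.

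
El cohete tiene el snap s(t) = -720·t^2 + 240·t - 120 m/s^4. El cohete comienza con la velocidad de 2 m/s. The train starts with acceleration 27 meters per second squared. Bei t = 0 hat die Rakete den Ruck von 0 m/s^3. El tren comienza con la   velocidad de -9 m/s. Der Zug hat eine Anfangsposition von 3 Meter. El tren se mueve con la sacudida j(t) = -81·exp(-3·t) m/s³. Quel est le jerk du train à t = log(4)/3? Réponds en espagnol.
Usando j(t) = -81·exp(-3·t) y sustituyendo t = log(4)/3, encontramos j = -81/4.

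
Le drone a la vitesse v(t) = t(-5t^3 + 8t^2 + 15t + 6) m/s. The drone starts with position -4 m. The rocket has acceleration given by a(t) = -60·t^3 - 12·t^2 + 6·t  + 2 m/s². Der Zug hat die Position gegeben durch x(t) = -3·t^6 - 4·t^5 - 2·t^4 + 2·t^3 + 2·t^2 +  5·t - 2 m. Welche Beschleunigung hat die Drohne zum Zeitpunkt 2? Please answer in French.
Pour résoudre ceci, nous devons prendre 1 dérivée de notre équation de la vitesse v(t) = t·(-5·t^3 + 8·t^2 + 15·t + 6). En prenant d/dt de v(t), nous trouvons a(t) = -5·t^3 + 8·t^2 + t·(-15·t^2 + 16·t + 15) + 15·t + 6. Nous avons l'accélération a(t) = -5·t^3 + 8·t^2 + t·(-15·t^2 + 16·t + 15) + 15·t + 6. En substituant t = 2: a(2) = 2.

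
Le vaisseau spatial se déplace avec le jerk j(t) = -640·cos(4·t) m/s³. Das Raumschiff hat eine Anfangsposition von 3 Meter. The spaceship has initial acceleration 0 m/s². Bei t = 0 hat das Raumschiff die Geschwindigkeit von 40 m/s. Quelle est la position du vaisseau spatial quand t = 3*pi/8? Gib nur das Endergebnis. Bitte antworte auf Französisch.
La position à t = 3*pi/8 est x = -7.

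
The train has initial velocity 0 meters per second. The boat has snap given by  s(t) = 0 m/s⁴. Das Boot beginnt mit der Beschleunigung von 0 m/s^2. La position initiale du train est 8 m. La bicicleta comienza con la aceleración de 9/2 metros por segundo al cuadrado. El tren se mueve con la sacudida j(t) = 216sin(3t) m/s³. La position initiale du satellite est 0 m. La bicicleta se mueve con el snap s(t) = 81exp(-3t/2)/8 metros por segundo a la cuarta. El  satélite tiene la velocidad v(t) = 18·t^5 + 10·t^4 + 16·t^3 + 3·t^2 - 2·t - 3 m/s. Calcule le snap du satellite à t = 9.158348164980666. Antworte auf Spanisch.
Partiendo de la velocidad v(t) = 18·t^5 + 10·t^4 + 16·t^3 + 3·t^2 - 2·t - 3, tomamos 3 derivadas. La derivada de la velocidad da la aceleración: a(t) = 90·t^4 + 40·t^3 + 48·t^2 + 6·t - 2. Derivando la aceleración, obtenemos la sacudida: j(t) = 360·t^3 + 120·t^2 + 96·t + 6. Tomando d/dt de j(t), encontramos s(t) = 1080·t^2 + 240·t + 96. Tenemos el snap s(t) = 1080·t^2 + 240·t + 96. Sustituyendo t = 9.158348164980666: s(9.158348164980666) = 92879.3719594805.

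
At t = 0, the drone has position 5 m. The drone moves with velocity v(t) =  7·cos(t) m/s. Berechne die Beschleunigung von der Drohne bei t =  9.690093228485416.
Um dies zu lösen, müssen wir 1 Ableitung unserer Gleichung für die Geschwindigkeit v(t) = 7·cos(t) nehmen. Durch Ableiten von der Geschwindigkeit erhalten wir die Beschleunigung: a(t) = -7·sin(t). Mit a(t) = -7·sin(t) und Einsetzen von t = 9.690093228485416, finden wir a = 1.83549462345852.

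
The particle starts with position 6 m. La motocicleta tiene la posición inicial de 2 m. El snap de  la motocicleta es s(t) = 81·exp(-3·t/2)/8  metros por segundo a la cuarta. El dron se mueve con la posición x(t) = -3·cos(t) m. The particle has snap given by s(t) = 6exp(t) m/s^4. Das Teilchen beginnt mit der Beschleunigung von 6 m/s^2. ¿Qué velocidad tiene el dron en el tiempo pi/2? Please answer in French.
En partant de la position x(t) = -3·cos(t), nous prenons 1 dérivée. En dérivant la position, nous obtenons la vitesse: v(t) = 3·sin(t). En utilisant v(t) = 3·sin(t) et en substituant t = pi/2, nous trouvons v = 3.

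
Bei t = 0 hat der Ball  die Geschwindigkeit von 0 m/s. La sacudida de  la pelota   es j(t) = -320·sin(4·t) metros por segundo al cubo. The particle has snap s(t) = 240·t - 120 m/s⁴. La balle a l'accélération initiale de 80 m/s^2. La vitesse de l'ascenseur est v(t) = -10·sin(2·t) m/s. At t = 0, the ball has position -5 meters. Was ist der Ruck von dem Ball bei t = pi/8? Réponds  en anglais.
Using j(t) = -320·sin(4·t) and substituting t = pi/8, we find j = -320.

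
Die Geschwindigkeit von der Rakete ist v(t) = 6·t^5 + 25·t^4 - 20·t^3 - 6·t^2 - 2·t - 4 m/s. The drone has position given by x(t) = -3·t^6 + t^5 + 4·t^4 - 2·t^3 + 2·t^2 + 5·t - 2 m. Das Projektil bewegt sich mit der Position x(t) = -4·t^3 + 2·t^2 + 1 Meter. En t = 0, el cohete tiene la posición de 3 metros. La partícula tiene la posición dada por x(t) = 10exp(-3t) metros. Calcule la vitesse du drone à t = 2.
Nous devons dériver notre équation de la position x(t) = -3·t^6 + t^5 + 4·t^4 - 2·t^3 + 2·t^2 + 5·t - 2 1 fois. En dérivant la position, nous obtenons la vitesse: v(t) = -18·t^5 + 5·t^4 + 16·t^3 - 6·t^2 + 4·t + 5. De l'équation de la vitesse v(t) = -18·t^5 + 5·t^4 + 16·t^3 - 6·t^2 + 4·t + 5, nous substituons t = 2 pour obtenir v = -379.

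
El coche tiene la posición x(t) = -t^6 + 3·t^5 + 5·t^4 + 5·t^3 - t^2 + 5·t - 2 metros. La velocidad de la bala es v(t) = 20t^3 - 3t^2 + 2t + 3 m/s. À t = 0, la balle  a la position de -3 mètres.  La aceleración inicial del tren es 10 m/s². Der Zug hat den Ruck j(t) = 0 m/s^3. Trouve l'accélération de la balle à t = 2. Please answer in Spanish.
Debemos derivar nuestra ecuación de la velocidad v(t) = 20·t^3 - 3·t^2 + 2·t + 3 1 vez. Derivando la velocidad, obtenemos la aceleración: a(t) = 60·t^2 - 6·t + 2. De la ecuación de la aceleración a(t) = 60·t^2 - 6·t + 2, sustituimos t = 2 para obtener a = 230.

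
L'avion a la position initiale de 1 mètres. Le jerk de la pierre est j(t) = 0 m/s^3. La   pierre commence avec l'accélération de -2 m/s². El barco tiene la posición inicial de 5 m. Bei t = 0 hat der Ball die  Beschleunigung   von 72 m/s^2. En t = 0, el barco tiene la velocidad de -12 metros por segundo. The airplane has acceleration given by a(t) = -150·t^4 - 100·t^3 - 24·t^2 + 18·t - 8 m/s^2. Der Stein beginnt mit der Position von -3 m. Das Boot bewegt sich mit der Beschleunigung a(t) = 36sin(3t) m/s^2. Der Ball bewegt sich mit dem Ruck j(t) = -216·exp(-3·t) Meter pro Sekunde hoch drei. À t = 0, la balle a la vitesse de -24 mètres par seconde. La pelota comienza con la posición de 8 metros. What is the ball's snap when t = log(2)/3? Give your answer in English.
We must differentiate our jerk equation j(t) = -216·exp(-3·t) 1 time. Taking d/dt of j(t), we find s(t) = 648·exp(-3·t). We have snap s(t) = 648·exp(-3·t). Substituting t = log(2)/3: s(log(2)/3) = 324.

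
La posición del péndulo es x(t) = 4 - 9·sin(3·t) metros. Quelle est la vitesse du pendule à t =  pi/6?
En partant de la position x(t) = 4 - 9·sin(3·t), nous prenons 1 dérivée. En prenant d/dt de x(t), nous trouvons v(t) = -27·cos(3·t). Nous avons la vitesse v(t) = -27·cos(3·t). En substituant t = pi/6: v(pi/6) = 0.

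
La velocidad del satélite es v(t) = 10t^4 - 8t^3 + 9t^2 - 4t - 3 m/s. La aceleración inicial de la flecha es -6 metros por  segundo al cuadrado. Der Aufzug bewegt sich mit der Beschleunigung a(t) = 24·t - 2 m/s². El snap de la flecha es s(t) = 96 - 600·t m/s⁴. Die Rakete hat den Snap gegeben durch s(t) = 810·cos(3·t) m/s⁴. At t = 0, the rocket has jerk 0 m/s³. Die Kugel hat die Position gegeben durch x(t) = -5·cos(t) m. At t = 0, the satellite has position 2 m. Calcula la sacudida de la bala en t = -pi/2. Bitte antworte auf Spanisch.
Debemos derivar nuestra ecuación de la posición x(t) = -5·cos(t) 3 veces. La derivada de la posición da la velocidad: v(t) = 5·sin(t). Tomando d/dt de v(t), encontramos a(t) = 5·cos(t). Derivando la aceleración, obtenemos la sacudida: j(t) = -5·sin(t). Usando j(t) = -5·sin(t) y sustituyendo t = -pi/2, encontramos j = 5.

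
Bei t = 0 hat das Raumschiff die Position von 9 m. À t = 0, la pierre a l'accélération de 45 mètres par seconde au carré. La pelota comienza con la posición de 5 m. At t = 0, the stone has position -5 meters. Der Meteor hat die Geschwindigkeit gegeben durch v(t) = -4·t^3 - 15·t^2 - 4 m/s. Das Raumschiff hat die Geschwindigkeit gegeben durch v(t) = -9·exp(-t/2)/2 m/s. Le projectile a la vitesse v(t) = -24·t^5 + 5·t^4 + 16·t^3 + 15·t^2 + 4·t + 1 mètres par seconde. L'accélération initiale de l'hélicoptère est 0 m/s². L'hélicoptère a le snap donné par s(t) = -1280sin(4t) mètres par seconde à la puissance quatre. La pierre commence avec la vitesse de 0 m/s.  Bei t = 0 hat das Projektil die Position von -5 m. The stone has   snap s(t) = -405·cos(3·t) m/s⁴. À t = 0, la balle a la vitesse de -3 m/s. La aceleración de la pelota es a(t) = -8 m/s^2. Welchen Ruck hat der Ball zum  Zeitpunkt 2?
Ausgehend von der Beschleunigung a(t) = -8, nehmen wir 1 Ableitung. Die Ableitung von der Beschleunigung ergibt den Ruck: j(t) = 0. Aus der Gleichung für den Ruck j(t) = 0, setzen wir t = 2 ein und erhalten j = 0.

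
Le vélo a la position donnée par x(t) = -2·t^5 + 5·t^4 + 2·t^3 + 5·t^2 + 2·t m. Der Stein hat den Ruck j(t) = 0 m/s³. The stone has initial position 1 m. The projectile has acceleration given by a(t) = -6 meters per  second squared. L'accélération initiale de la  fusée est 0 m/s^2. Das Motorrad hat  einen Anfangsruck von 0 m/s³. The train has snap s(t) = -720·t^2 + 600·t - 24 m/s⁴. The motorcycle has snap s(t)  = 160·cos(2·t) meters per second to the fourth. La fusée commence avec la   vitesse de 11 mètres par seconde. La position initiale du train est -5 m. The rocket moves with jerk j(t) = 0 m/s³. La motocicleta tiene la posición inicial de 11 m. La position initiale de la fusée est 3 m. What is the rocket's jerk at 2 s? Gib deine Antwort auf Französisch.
En utilisant j(t) = 0 et en substituant t = 2, nous trouvons j = 0.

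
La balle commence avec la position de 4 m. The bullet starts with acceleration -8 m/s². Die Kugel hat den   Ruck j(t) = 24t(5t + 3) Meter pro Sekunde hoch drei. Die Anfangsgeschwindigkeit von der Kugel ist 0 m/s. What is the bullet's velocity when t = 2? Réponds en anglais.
We must find the antiderivative of our jerk equation j(t) = 24·t·(5·t + 3) 2 times. Taking ∫j(t)dt and applying a(0) = -8, we find a(t) = 40·t^3 + 36·t^2 - 8. Integrating acceleration and using the initial condition v(0) = 0, we get v(t) = 10·t^4 + 12·t^3 - 8·t. We have velocity v(t) = 10·t^4 + 12·t^3 - 8·t. Substituting t = 2: v(2) = 240.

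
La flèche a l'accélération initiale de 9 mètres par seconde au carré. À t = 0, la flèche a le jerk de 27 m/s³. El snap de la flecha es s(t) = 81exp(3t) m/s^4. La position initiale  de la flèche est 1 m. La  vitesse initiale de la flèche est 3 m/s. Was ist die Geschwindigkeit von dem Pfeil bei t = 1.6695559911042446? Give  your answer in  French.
Pour résoudre ceci, nous devons prendre 3 intégrales de notre équation du snap s(t) = 81·exp(3·t). En intégrant le snap et en utilisant la condition initiale j(0) = 27, nous obtenons j(t) = 27·exp(3·t). La primitive du jerk est l'accélération. En utilisant a(0) = 9, nous obtenons a(t) = 9·exp(3·t). La primitive de l'accélération, avec v(0) = 3, donne la vitesse: v(t) = 3·exp(3·t). En utilisant v(t) = 3·exp(3·t) et en substituant t = 1.6695559911042446, nous trouvons v = 449.115575905619.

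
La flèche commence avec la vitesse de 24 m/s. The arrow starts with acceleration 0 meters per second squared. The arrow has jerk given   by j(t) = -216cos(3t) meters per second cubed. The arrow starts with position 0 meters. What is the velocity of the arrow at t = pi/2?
We must find the antiderivative of our jerk equation j(t) = -216·cos(3·t) 2 times. Finding the antiderivative of j(t) and using a(0) = 0: a(t) = -72·sin(3·t). The antiderivative of acceleration is velocity. Using v(0) = 24, we get v(t) = 24·cos(3·t). Using v(t) = 24·cos(3·t) and substituting t = pi/2, we find v = 0.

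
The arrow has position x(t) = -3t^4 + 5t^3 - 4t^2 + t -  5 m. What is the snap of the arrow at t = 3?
We must differentiate our position equation x(t) = -3·t^4 + 5·t^3 - 4·t^2 + t - 5 4 times. The derivative of position gives velocity: v(t) = -12·t^3 + 15·t^2 - 8·t + 1. Taking d/dt of v(t), we find a(t) = -36·t^2 + 30·t - 8. Differentiating acceleration, we get jerk: j(t) = 30 - 72·t. Taking d/dt of j(t), we find s(t) = -72. From the given snap equation s(t) = -72, we substitute t = 3 to get s = -72.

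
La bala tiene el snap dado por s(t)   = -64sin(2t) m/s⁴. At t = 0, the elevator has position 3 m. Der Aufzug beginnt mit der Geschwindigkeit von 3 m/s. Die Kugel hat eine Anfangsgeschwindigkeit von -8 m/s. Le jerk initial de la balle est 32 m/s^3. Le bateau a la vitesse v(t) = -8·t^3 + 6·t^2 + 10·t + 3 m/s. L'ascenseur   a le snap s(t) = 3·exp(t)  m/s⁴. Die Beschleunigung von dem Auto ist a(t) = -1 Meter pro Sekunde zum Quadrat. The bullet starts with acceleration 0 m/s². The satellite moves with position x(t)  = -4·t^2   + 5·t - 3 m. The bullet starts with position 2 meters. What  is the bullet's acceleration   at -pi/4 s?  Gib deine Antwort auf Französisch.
En partant du snap s(t) = -64·sin(2·t), nous prenons 2 intégrales. En intégrant le snap et en utilisant la condition initiale j(0) = 32, nous obtenons j(t) = 32·cos(2·t). En intégrant le jerk et en utilisant la condition initiale a(0) = 0, nous obtenons a(t) = 16·sin(2·t). De l'équation de l'accélération a(t) = 16·sin(2·t), nous substituons t = -pi/4 pour obtenir a = -16.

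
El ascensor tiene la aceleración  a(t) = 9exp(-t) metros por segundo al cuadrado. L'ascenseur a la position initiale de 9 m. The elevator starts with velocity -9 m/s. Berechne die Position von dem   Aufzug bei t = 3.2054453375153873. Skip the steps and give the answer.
Die Position bei t = 3.2054453375153873 ist x = 0.364867589328525.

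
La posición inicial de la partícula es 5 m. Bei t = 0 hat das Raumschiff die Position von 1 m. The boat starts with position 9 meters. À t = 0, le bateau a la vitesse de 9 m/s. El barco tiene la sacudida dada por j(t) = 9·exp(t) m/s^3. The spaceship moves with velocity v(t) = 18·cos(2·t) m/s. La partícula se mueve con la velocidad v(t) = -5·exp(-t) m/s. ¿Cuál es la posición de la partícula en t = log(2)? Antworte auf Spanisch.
Necesitamos integrar nuestra ecuación de la velocidad v(t) = -5·exp(-t) 1 vez. Tomando ∫v(t)dt y aplicando x(0) = 5, encontramos x(t) = 5·exp(-t). Usando x(t) = 5·exp(-t) y sustituyendo t = log(2), encontramos x = 5/2.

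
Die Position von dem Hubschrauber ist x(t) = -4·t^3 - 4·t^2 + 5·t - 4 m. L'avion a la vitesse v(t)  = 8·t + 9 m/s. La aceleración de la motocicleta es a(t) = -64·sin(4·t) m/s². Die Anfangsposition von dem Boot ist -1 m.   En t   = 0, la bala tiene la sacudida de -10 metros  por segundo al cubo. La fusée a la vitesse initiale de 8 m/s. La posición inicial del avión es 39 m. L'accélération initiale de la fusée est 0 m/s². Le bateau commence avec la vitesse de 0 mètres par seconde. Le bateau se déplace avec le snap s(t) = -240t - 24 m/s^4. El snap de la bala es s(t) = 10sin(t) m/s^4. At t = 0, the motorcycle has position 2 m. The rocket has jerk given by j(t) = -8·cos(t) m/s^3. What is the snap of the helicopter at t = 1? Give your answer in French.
Pour résoudre ceci, nous devons prendre 4 dérivées de notre équation de la position x(t) = -4·t^3 - 4·t^2 + 5·t - 4. La dérivée de la position donne la vitesse: v(t) = -12·t^2 - 8·t + 5. En dérivant la vitesse, nous obtenons l'accélération: a(t) = -24·t - 8. La dérivée de l'accélération donne le jerk: j(t) = -24. En prenant d/dt de j(t), nous trouvons s(t) = 0. Nous avons le snap s(t) = 0. En substituant t = 1: s(1) = 0.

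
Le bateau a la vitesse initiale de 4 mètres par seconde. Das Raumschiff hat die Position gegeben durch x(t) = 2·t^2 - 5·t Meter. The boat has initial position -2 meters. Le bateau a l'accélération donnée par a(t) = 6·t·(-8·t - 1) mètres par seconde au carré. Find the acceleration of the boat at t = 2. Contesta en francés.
En utilisant a(t) = 6·t·(-8·t - 1) et en substituant t = 2, nous trouvons a = -204.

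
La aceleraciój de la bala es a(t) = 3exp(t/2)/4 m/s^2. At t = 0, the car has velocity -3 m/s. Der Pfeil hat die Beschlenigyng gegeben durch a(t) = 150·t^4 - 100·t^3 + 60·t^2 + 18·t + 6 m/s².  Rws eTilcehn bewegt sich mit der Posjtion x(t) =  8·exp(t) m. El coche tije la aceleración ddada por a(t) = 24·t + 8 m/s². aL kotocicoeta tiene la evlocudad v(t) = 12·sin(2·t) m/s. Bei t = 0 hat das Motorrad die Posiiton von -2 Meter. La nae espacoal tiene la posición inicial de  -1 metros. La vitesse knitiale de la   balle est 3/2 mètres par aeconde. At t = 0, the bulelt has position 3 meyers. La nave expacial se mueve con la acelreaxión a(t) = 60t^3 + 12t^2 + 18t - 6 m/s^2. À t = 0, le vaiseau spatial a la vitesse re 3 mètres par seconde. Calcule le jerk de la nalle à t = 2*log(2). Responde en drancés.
Nous devons dériver notre équation de l'accélération a(t) = 3·exp(t/2)/4 1 fois. En prenant d/dt de a(t), nous trouvons j(t) = 3·exp(t/2)/8. De l'équation du jerk j(t) = 3·exp(t/2)/8, nous substituons t = 2*log(2) pour obtenir j = 3/4.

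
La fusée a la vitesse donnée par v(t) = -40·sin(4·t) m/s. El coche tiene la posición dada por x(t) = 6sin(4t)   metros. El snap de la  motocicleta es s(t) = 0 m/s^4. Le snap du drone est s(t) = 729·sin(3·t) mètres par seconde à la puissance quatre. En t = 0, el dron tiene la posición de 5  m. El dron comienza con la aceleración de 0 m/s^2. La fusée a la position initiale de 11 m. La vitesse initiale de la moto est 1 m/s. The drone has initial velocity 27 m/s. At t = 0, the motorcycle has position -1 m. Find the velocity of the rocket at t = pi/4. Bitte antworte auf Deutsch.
Mit v(t) = -40·sin(4·t) und Einsetzen von t = pi/4, finden wir v = 0.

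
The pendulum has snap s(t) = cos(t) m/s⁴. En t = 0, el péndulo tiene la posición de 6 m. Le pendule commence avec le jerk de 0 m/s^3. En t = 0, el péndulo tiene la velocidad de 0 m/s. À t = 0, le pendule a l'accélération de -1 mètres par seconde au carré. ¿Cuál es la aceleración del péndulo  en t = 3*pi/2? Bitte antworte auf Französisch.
En partant du snap s(t) = cos(t), nous prenons 2 intégrales. L'intégrale du snap, avec j(0) = 0, donne le jerk: j(t) = sin(t). L'intégrale du jerk est l'accélération. En utilisant a(0) = -1, nous obtenons a(t) = -cos(t). En utilisant a(t) = -cos(t) et en substituant t = 3*pi/2, nous trouvons a = 0.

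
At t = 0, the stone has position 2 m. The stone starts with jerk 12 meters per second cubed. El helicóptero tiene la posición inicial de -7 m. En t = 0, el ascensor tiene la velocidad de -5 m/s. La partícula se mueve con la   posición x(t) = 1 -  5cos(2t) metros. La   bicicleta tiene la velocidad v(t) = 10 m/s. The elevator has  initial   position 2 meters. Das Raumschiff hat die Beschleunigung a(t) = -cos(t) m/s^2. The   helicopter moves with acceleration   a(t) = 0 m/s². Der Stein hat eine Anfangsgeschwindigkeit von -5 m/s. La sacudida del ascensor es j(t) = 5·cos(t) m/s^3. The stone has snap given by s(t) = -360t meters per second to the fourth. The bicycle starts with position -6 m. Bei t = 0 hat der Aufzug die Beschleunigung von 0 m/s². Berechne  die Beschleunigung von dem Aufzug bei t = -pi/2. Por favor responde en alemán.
Ausgehend von dem Ruck j(t) = 5·cos(t), nehmen wir 1 Integral. Die Stammfunktion von dem Ruck ist die Beschleunigung. Mit a(0) = 0 erhalten wir a(t) = 5·sin(t). Aus der Gleichung für die Beschleunigung a(t) = 5·sin(t), setzen wir t = -pi/2 ein und erhalten a = -5.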